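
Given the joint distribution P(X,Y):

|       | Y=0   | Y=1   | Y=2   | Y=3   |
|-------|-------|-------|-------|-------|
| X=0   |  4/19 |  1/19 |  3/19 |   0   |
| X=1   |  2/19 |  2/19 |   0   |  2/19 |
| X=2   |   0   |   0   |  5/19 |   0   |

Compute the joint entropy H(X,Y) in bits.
2.6498 bits

H(X,Y) = -Σ_{x,y} P(x,y) log₂ P(x,y). Per-cell terms -P(x,y)·log₂P(x,y):
  X=0: 0.4732, 0.2236, 0.4205, 0.0000
  X=1: 0.3419, 0.3419, 0.0000, 0.3419
  X=2: 0.0000, 0.0000, 0.5068, 0.0000
  (cells with P = 0 contribute 0)
Sum of the 12 terms: H(X,Y) = 2.6498 bits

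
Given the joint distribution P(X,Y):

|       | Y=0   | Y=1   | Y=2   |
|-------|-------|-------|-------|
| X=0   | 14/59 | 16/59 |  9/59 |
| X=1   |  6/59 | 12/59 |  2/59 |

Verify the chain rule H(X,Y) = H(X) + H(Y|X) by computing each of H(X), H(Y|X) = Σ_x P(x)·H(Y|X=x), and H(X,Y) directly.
H(X) = 0.9238 bits, H(Y|X) = 1.4611 bits, H(X,Y) = 2.3850 bits

Marginal of X (row sums):
  P(X=0) = 14/59 + 16/59 + 9/59 = 39/59
  P(X=1) = 6/59 + 12/59 + 2/59 = 20/59
H(X) = -[(39/59)·log₂(39/59) + (20/59)·log₂(20/59)]
  = 0.394786 + 0.529056 = 0.9238 bits

H(Y|X) = Σ_x P(x)·H(Y|X=x):
  X=0: P(X=0) = 39/59, P(Y|X=0) = (14/39, 16/39, 3/13) → H(Y|X=0) = 1.546113
  X=1: P(X=1) = 20/59, P(Y|X=1) = (3/10, 3/5, 1/10) → H(Y|X=1) = 1.295462
H(Y|X) = (39/59)·1.546113 + (20/59)·1.295462 = 1.4611 bits

H(X,Y) = -Σ_{x,y} P(x,y) log₂ P(x,y). Per-cell terms -P(x,y)·log₂P(x,y):
  X=0: 0.492441, 0.510547, 0.413804
  X=1: 0.335357, 0.467325, 0.165513
Sum of the 6 terms: H(X,Y) = 2.3850 bits

Chain rule check:
  H(X) + H(Y|X) = 0.9238 + 1.4611 = 2.3849 bits
  H(X,Y) = 2.3850 bits
✓ Chain rule verified (Δ = 0.0001 is 4-dp rounding noise: each of the three values was rounded independently).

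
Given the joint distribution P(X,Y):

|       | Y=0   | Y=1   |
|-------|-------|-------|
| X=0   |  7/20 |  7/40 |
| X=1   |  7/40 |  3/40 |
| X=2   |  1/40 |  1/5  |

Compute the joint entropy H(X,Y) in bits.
2.2879 bits

H(X,Y) = -Σ_{x,y} P(x,y) log₂ P(x,y). Per-cell terms -P(x,y)·log₂P(x,y):
  X=0: 0.53010, 0.44005
  X=1: 0.44005, 0.28027
  X=2: 0.13305, 0.46439
Sum of the 6 terms: H(X,Y) = 2.2879 bits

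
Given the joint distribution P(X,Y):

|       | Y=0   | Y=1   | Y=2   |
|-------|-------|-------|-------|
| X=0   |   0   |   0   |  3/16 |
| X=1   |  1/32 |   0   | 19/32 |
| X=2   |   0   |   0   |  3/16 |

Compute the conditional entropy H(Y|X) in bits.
0.1790 bits

H(Y|X) = H(X,Y) - H(X)

H(X,Y) = -Σ_{x,y} P(x,y) log₂ P(x,y). Per-cell terms -P(x,y)·log₂P(x,y):
  X=0: 0.00000, 0.00000, 0.45282
  X=1: 0.15625, 0.00000, 0.44654
  X=2: 0.00000, 0.00000, 0.45282
  (cells with P = 0 contribute 0)
Sum of the 9 terms: H(X,Y) = 1.5084 bits

Marginal of X (row sums):
  P(X=0) = 0 + 0 + 3/16 = 3/16
  P(X=1) = 1/32 + 0 + 19/32 = 5/8
  P(X=2) = 0 + 0 + 3/16 = 3/16
H(X) = -[(3/16)·log₂(3/16) + (5/8)·log₂(5/8) + (3/16)·log₂(3/16)]
  = 0.45282 + 0.42379 + 0.45282 = 1.3294 bits

H(Y|X) = H(X,Y) - H(X) = 1.5084 - 1.3294 = 0.1790 bits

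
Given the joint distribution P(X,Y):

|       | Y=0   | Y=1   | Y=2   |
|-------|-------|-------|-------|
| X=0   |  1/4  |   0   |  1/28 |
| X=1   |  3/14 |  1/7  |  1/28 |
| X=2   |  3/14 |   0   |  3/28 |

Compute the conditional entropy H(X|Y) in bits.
1.3177 bits

H(X|Y) = H(X,Y) - H(Y)

H(X,Y) = -Σ_{x,y} P(x,y) log₂ P(x,y). Per-cell terms -P(x,y)·log₂P(x,y):
  X=0: 0.500000, 0.000000, 0.171691
  X=1: 0.476227, 0.401051, 0.171691
  X=2: 0.476227, 0.000000, 0.345256
  (cells with P = 0 contribute 0)
Sum of the 9 terms: H(X,Y) = 2.542143 bits

Marginal of Y (column sums):
  P(Y=0) = 1/4 + 3/14 + 3/14 = 19/28
  P(Y=1) = 0 + 1/7 + 0 = 1/7
  P(Y=2) = 1/28 + 1/28 + 3/28 = 5/28
H(Y) = -[(19/28)·log₂(19/28) + (1/7)·log₂(1/7) + (5/28)·log₂(5/28)]
  = 0.379611 + 0.401051 + 0.443826 = 1.224488 bits

H(X|Y) = H(X,Y) - H(Y) = 2.542143 - 1.224488 = 1.3177 bits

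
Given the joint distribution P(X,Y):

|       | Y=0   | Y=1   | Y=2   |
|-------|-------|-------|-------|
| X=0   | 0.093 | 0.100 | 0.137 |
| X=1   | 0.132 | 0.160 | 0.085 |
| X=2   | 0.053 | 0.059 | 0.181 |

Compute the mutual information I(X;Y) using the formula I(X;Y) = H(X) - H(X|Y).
0.0784 bits

I(X;Y) = H(X) - H(X|Y)

Marginal of X (row sums):
  P(X=0) = 0.093 + 0.100 + 0.137 = 0.330
  P(X=1) = 0.132 + 0.160 + 0.085 = 0.377
  P(X=2) = 0.053 + 0.059 + 0.181 = 0.293
H(X) = -[0.330·log₂(0.330) + 0.377·log₂(0.377) + 0.293·log₂(0.293)]
  = 0.5278 + 0.5306 + 0.5189 = 1.5773 bits

Marginal of Y (column sums):
  P(Y=0) = 0.093 + 0.132 + 0.053 = 0.278
  P(Y=1) = 0.100 + 0.160 + 0.059 = 0.319
  P(Y=2) = 0.137 + 0.085 + 0.181 = 0.403
H(X|Y) = Σ_y P(y)·H(X|Y=y):
  Y=0: P(Y=0) = 0.278, P(X|Y=0) = (93/278, 66/139, 53/278) → H(X|Y=0) = 1.4945
  Y=1: P(Y=1) = 0.319, P(X|Y=1) = (100/319, 160/319, 59/319) → H(X|Y=1) = 1.4742
  Y=2: P(Y=2) = 0.403, P(X|Y=2) = (137/403, 85/403, 181/403) → H(X|Y=2) = 1.5214
H(X|Y) = 0.278·1.4945 + 0.319·1.4742 + 0.403·1.5214 = 1.4989 bits

I(X;Y) = H(X) - H(X|Y) = 1.5773 - 1.4989 = 0.0784 bits

Cross-check via I(X;Y) = H(X) + H(Y) - H(X,Y): computing H(Y) from the column sums and H(X,Y) from the 9 cells in the same way gives H(Y) = 1.5676 bits and H(X,Y) = 3.0665 bits, so
I(X;Y) = 1.5773 + 1.5676 - 3.0665 = 0.0784 bits ✓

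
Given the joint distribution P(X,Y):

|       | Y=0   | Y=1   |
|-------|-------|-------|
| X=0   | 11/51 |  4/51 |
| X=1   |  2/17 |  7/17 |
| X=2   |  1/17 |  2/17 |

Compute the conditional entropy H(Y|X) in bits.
0.8127 bits

H(Y|X) = H(X,Y) - H(X)

H(X,Y) = -Σ_{x,y} P(x,y) log₂ P(x,y). Per-cell terms -P(x,y)·log₂P(x,y):
  X=0: 0.477312, 0.288033
  X=1: 0.363231, 0.527103
  X=2: 0.240439, 0.363231
Sum of the 6 terms: H(X,Y) = 2.25935 bits

Marginal of X (row sums):
  P(X=0) = 11/51 + 4/51 = 5/17
  P(X=1) = 2/17 + 7/17 = 9/17
  P(X=2) = 1/17 + 2/17 = 3/17
H(X) = -[(5/17)·log₂(5/17) + (9/17)·log₂(9/17) + (3/17)·log₂(3/17)]
  = 0.519275 + 0.485755 + 0.441618 = 1.44665 bits

H(Y|X) = H(X,Y) - H(X) = 2.25935 - 1.44665 = 0.8127 bits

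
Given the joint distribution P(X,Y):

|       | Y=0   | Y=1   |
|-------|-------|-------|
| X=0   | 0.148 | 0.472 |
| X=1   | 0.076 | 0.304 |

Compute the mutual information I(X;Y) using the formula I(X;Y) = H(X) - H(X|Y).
0.0015 bits

I(X;Y) = H(X) - H(X|Y)

Marginal of X (row sums):
  P(X=0) = 0.148 + 0.472 = 0.620
  P(X=1) = 0.076 + 0.304 = 0.380
H(X) = -[0.620·log₂(0.620) + 0.380·log₂(0.380)]
  = 0.42759 + 0.53045 = 0.95804 bits

Marginal of Y (column sums):
  P(Y=0) = 0.148 + 0.076 = 0.224
  P(Y=1) = 0.472 + 0.304 = 0.776
H(X|Y) = Σ_y P(y)·H(X|Y=y):
  Y=0: P(Y=0) = 0.224, P(X|Y=0) = (37/56, 19/56) → H(X|Y=0) = 0.92413
  Y=1: P(Y=1) = 0.776, P(X|Y=1) = (59/97, 38/97) → H(X|Y=1) = 0.96592
H(X|Y) = 0.224·0.92413 + 0.776·0.96592 = 0.95656 bits

I(X;Y) = H(X) - H(X|Y) = 0.95804 - 0.95656 = 0.0015 bits

Cross-check via I(X;Y) = H(X) + H(Y) - H(X,Y): computing H(Y) from the column sums and H(X,Y) from the 4 cells in the same way gives H(Y) = 0.76740 bits and H(X,Y) = 1.72397 bits, so
I(X;Y) = 0.95804 + 0.76740 - 1.72397 = 0.0015 bits ✓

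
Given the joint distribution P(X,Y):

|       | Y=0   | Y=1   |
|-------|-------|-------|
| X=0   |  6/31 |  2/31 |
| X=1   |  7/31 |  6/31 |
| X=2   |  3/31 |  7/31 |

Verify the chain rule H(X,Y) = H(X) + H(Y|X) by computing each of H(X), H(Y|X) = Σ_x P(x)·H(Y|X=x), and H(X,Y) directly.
H(X) = 1.5566 bits, H(Y|X) = 0.9112 bits, H(X,Y) = 2.4678 bits

Marginal of X (row sums):
  P(X=0) = 6/31 + 2/31 = 8/31
  P(X=1) = 7/31 + 6/31 = 13/31
  P(X=2) = 3/31 + 7/31 = 10/31
H(X) = -[(8/31)·log₂(8/31) + (13/31)·log₂(13/31) + (10/31)·log₂(10/31)]
  = 0.50431 + 0.52577 + 0.52654 = 1.5566 bits

H(Y|X) = Σ_x P(x)·H(Y|X=x):
  X=0: P(X=0) = 8/31, P(Y|X=0) = (3/4, 1/4) → H(Y|X=0) = 0.81128
  X=1: P(X=1) = 13/31, P(Y|X=1) = (7/13, 6/13) → H(Y|X=1) = 0.99573
  X=2: P(X=2) = 10/31, P(Y|X=2) = (3/10, 7/10) → H(Y|X=2) = 0.88129
H(Y|X) = (8/31)·0.81128 + (13/31)·0.99573 + (10/31)·0.88129 = 0.9112 bits

H(X,Y) = -Σ_{x,y} P(x,y) log₂ P(x,y). Per-cell terms -P(x,y)·log₂P(x,y):
  X=0: 0.45856, 0.25511
  X=1: 0.48477, 0.45856
  X=2: 0.32605, 0.48477
Sum of the 6 terms: H(X,Y) = 2.4678 bits

Chain rule check:
  H(X) + H(Y|X) = 1.5566 + 0.9112 = 2.4678 bits
  H(X,Y) = 2.4678 bits
✓ Chain rule verified.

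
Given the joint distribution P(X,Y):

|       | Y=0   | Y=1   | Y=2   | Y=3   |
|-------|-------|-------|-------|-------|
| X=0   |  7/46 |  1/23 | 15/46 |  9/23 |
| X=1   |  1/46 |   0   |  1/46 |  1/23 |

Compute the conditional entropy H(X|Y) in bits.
0.4158 bits

H(X|Y) = H(X,Y) - H(Y)

H(X,Y) = -Σ_{x,y} P(x,y) log₂ P(x,y). Per-cell terms -P(x,y)·log₂P(x,y):
  X=0: 0.41334, 0.19668, 0.52718, 0.52968
  X=1: 0.12008, 0.00000, 0.12008, 0.19668
  (cells with P = 0 contribute 0)
Sum of the 8 terms: H(X,Y) = 2.1037 bits

Marginal of Y (column sums):
  P(Y=0) = 7/46 + 1/46 = 4/23
  P(Y=1) = 1/23 + 0 = 1/23
  P(Y=2) = 15/46 + 1/46 = 8/23
  P(Y=3) = 9/23 + 1/23 = 10/23
H(Y) = -[(4/23)·log₂(4/23) + (1/23)·log₂(1/23) + (8/23)·log₂(8/23) + (10/23)·log₂(10/23)]
  = 0.43888 + 0.19668 + 0.52993 + 0.52245 = 1.6879 bits

H(X|Y) = H(X,Y) - H(Y) = 2.1037 - 1.6879 = 0.4158 bits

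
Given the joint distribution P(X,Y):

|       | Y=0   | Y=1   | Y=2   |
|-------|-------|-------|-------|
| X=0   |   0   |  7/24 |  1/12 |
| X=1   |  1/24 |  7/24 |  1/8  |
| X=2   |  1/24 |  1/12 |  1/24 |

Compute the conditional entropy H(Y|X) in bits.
1.1052 bits

H(Y|X) = H(X,Y) - H(X)

H(X,Y) = -Σ_{x,y} P(x,y) log₂ P(x,y). Per-cell terms -P(x,y)·log₂P(x,y):
  X=0: 0.000000, 0.518469, 0.298747
  X=1: 0.191040, 0.518469, 0.375000
  X=2: 0.191040, 0.298747, 0.191040
  (cells with P = 0 contribute 0)
Sum of the 9 terms: H(X,Y) = 2.58255 bits

Marginal of X (row sums):
  P(X=0) = 0 + 7/24 + 1/12 = 3/8
  P(X=1) = 1/24 + 7/24 + 1/8 = 11/24
  P(X=2) = 1/24 + 1/12 + 1/24 = 1/6
H(X) = -[(3/8)·log₂(3/8) + (11/24)·log₂(11/24) + (1/6)·log₂(1/6)]
  = 0.530639 + 0.515868 + 0.430827 = 1.47733 bits

H(Y|X) = H(X,Y) - H(X) = 2.58255 - 1.47733 = 1.1052 bits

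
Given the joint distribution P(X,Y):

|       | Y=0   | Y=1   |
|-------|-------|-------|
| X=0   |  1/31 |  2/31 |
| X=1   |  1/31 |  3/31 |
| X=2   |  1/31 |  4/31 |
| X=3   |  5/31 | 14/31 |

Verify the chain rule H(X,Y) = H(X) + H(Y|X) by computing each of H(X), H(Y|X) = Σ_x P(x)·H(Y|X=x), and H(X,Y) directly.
H(X) = 1.5647 bits, H(Y|X) = 0.8196 bits, H(X,Y) = 2.3843 bits

Marginal of X (row sums):
  P(X=0) = 1/31 + 2/31 = 3/31
  P(X=1) = 1/31 + 3/31 = 4/31
  P(X=2) = 1/31 + 4/31 = 5/31
  P(X=3) = 5/31 + 14/31 = 19/31
H(X) = -[(3/31)·log₂(3/31) + (4/31)·log₂(4/31) + (5/31)·log₂(5/31) + (19/31)·log₂(19/31)]
  = 0.32605 + 0.38119 + 0.42456 + 0.43287 = 1.5647 bits

H(Y|X) = Σ_x P(x)·H(Y|X=x):
  X=0: P(X=0) = 3/31, P(Y|X=0) = (1/3, 2/3) → H(Y|X=0) = 0.91830
  X=1: P(X=1) = 4/31, P(Y|X=1) = (1/4, 3/4) → H(Y|X=1) = 0.81128
  X=2: P(X=2) = 5/31, P(Y|X=2) = (1/5, 4/5) → H(Y|X=2) = 0.72193
  X=3: P(X=3) = 19/31, P(Y|X=3) = (5/19, 14/19) → H(Y|X=3) = 0.83147
H(Y|X) = (3/31)·0.91830 + (4/31)·0.81128 + (5/31)·0.72193 + (19/31)·0.83147 = 0.8196 bits

H(X,Y) = -Σ_{x,y} P(x,y) log₂ P(x,y). Per-cell terms -P(x,y)·log₂P(x,y):
  X=0: 0.15981, 0.25511
  X=1: 0.15981, 0.32605
  X=2: 0.15981, 0.38119
  X=3: 0.42456, 0.51793
Sum of the 8 terms: H(X,Y) = 2.3843 bits

Chain rule check:
  H(X) + H(Y|X) = 1.5647 + 0.8196 = 2.3843 bits
  H(X,Y) = 2.3843 bits
✓ Chain rule verified.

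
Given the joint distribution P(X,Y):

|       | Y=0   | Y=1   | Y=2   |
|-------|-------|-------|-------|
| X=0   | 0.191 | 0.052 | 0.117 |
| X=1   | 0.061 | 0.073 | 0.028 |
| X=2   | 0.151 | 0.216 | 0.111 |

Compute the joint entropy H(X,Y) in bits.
2.9478 bits

H(X,Y) = -Σ_{x,y} P(x,y) log₂ P(x,y). Per-cell terms -P(x,y)·log₂P(x,y):
  X=0: 0.45618, 0.22180, 0.36216
  X=1: 0.24614, 0.27565, 0.14444
  X=2: 0.41183, 0.47755, 0.35202
Sum of the 9 terms: H(X,Y) = 2.9478 bits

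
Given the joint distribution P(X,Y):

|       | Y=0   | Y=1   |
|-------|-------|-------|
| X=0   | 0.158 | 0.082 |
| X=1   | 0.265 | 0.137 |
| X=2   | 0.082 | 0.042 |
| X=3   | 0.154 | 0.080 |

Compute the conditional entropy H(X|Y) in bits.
1.8864 bits

H(X|Y) = H(X,Y) - H(Y)

H(X,Y) = -Σ_{x,y} P(x,y) log₂ P(x,y). Per-cell terms -P(x,y)·log₂P(x,y):
  X=0: 0.4206, 0.2959
  X=1: 0.5077, 0.3929
  X=2: 0.2959, 0.1921
  X=3: 0.4156, 0.2915
Sum of the 8 terms: H(X,Y) = 2.8122 bits

Marginal of Y (column sums):
  P(Y=0) = 0.158 + 0.265 + 0.082 + 0.154 = 0.659
  P(Y=1) = 0.082 + 0.137 + 0.042 + 0.080 = 0.341
H(Y) = -[0.659·log₂(0.659) + 0.341·log₂(0.341)]
  = 0.3965 + 0.5293 = 0.9258 bits

H(X|Y) = H(X,Y) - H(Y) = 2.8122 - 0.9258 = 1.8864 bits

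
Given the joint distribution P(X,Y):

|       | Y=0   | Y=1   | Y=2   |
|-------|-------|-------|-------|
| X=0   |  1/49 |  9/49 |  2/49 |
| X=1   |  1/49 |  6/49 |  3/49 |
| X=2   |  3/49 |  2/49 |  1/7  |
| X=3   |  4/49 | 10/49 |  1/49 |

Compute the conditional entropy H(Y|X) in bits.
1.2131 bits

H(Y|X) = H(X,Y) - H(X)

H(X,Y) = -Σ_{x,y} P(x,y) log₂ P(x,y). Per-cell terms -P(x,y)·log₂P(x,y):
  X=0: 0.11459, 0.44904, 0.18836
  X=1: 0.11459, 0.37099, 0.24672
  X=2: 0.24672, 0.18836, 0.40105
  X=3: 0.29508, 0.46791, 0.11459
Sum of the 12 terms: H(X,Y) = 3.1980 bits

Marginal of X (row sums):
  P(X=0) = 1/49 + 9/49 + 2/49 = 12/49
  P(X=1) = 1/49 + 6/49 + 3/49 = 10/49
  P(X=2) = 3/49 + 2/49 + 1/7 = 12/49
  P(X=3) = 4/49 + 10/49 + 1/49 = 15/49
H(X) = -[(12/49)·log₂(12/49) + (10/49)·log₂(10/49) + (12/49)·log₂(12/49) + (15/49)·log₂(15/49)]
  = 0.49708 + 0.46791 + 0.49708 + 0.52280 = 1.9849 bits

H(Y|X) = H(X,Y) - H(X) = 3.1980 - 1.9849 = 1.2131 bits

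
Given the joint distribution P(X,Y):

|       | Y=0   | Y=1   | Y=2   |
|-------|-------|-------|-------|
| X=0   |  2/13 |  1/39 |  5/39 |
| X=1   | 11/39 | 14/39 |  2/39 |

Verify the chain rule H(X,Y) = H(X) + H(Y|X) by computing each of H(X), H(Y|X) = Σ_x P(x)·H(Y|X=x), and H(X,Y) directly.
H(X) = 0.8905 bits, H(Y|X) = 1.3058 bits, H(X,Y) = 2.1963 bits

Marginal of X (row sums):
  P(X=0) = 2/13 + 1/39 + 5/39 = 4/13
  P(X=1) = 11/39 + 14/39 + 2/39 = 9/13
H(X) = -[(4/13)·log₂(4/13) + (9/13)·log₂(9/13)]
  = 0.5232 + 0.3673 = 0.8905 bits

H(Y|X) = Σ_x P(x)·H(Y|X=x):
  X=0: P(X=0) = 4/13, P(Y|X=0) = (1/2, 1/12, 5/12) → H(Y|X=0) = 1.3250
  X=1: P(X=1) = 9/13, P(Y|X=1) = (11/27, 14/27, 2/27) → H(Y|X=1) = 1.2972
H(Y|X) = (4/13)·1.3250 + (9/13)·1.2972 = 1.3058 bits

H(X,Y) = -Σ_{x,y} P(x,y) log₂ P(x,y). Per-cell terms -P(x,y)·log₂P(x,y):
  X=0: 0.4155, 0.1355, 0.3799
  X=1: 0.5150, 0.5306, 0.2198
Sum of the 6 terms: H(X,Y) = 2.1963 bits

Chain rule check:
  H(X) + H(Y|X) = 0.8905 + 1.3058 = 2.1963 bits
  H(X,Y) = 2.1963 bits
✓ Chain rule verified.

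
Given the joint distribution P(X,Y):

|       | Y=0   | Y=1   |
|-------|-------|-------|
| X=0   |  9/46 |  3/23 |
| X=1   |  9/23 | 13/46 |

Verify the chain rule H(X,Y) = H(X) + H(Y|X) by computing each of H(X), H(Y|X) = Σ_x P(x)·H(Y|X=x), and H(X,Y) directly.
H(X) = 0.9109 bits, H(Y|X) = 0.9778 bits, H(X,Y) = 1.8887 bits

Marginal of X (row sums):
  P(X=0) = 9/46 + 3/23 = 15/46
  P(X=1) = 9/23 + 13/46 = 31/46
H(X) = -[(15/46)·log₂(15/46) + (31/46)·log₂(31/46)]
  = 0.52718 + 0.38370 = 0.9109 bits

H(Y|X) = Σ_x P(x)·H(Y|X=x):
  X=0: P(X=0) = 15/46, P(Y|X=0) = (3/5, 2/5) → H(Y|X=0) = 0.97095
  X=1: P(X=1) = 31/46, P(Y|X=1) = (18/31, 13/31) → H(Y|X=1) = 0.98115
H(Y|X) = (15/46)·0.97095 + (31/46)·0.98115 = 0.9778 bits

H(X,Y) = -Σ_{x,y} P(x,y) log₂ P(x,y). Per-cell terms -P(x,y)·log₂P(x,y):
  X=0: 0.46049, 0.38330
  X=1: 0.52968, 0.51523
Sum of the 4 terms: H(X,Y) = 1.8887 bits

Chain rule check:
  H(X) + H(Y|X) = 0.9109 + 0.9778 = 1.8887 bits
  H(X,Y) = 1.8887 bits
✓ Chain rule verified.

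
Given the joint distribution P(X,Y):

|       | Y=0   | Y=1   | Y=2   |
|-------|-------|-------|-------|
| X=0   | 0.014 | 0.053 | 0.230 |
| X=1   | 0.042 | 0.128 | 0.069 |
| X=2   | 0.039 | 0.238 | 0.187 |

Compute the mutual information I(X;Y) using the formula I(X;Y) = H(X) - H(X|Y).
0.1180 bits

I(X;Y) = H(X) - H(X|Y)

Marginal of X (row sums):
  P(X=0) = 0.014 + 0.053 + 0.230 = 0.297
  P(X=1) = 0.042 + 0.128 + 0.069 = 0.239
  P(X=2) = 0.039 + 0.238 + 0.187 = 0.464
H(X) = -[0.297·log₂(0.297) + 0.239·log₂(0.239) + 0.464·log₂(0.464)]
  = 0.5202 + 0.4935 + 0.5140 = 1.5277 bits

Marginal of Y (column sums):
  P(Y=0) = 0.014 + 0.042 + 0.039 = 0.095
  P(Y=1) = 0.053 + 0.128 + 0.238 = 0.419
  P(Y=2) = 0.230 + 0.069 + 0.187 = 0.486
H(X|Y) = Σ_y P(y)·H(X|Y=y):
  Y=0: P(Y=0) = 0.095, P(X|Y=0) = (14/95, 42/95, 39/95) → H(X|Y=0) = 1.4550
  Y=1: P(Y=1) = 0.419, P(X|Y=1) = (53/419, 128/419, 238/419) → H(X|Y=1) = 1.3634
  Y=2: P(Y=2) = 0.486, P(X|Y=2) = (115/243, 23/162, 187/486) → H(X|Y=2) = 1.4408
H(X|Y) = 0.095·1.4550 + 0.419·1.3634 + 0.486·1.4408 = 1.4097 bits

I(X;Y) = H(X) - H(X|Y) = 1.5277 - 1.4097 = 0.1180 bits

Cross-check via I(X;Y) = H(X) + H(Y) - H(X,Y): computing H(Y) from the column sums and H(X,Y) from the 9 cells in the same way gives H(Y) = 1.3544 bits and H(X,Y) = 2.7641 bits, so
I(X;Y) = 1.5277 + 1.3544 - 2.7641 = 0.1180 bits ✓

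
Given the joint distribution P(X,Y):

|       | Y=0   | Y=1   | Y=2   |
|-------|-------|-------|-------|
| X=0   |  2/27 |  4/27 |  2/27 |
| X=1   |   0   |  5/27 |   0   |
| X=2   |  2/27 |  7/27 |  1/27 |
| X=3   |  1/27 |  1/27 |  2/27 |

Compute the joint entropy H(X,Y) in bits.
3.0045 bits

H(X,Y) = -Σ_{x,y} P(x,y) log₂ P(x,y). Per-cell terms -P(x,y)·log₂P(x,y):
  X=0: 0.27814, 0.40813, 0.27814
  X=1: 0.00000, 0.45055, 0.00000
  X=2: 0.27814, 0.50492, 0.17611
  X=3: 0.17611, 0.17611, 0.27814
  (cells with P = 0 contribute 0)
Sum of the 12 terms: H(X,Y) = 3.0045 bits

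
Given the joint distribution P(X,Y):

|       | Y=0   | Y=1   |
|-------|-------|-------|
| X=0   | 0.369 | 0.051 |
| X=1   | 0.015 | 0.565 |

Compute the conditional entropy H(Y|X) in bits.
0.3245 bits

H(Y|X) = H(X,Y) - H(X)

H(X,Y) = -Σ_{x,y} P(x,y) log₂ P(x,y). Per-cell terms -P(x,y)·log₂P(x,y):
  X=0: 0.53074, 0.21896
  X=1: 0.09088, 0.46538
Sum of the 4 terms: H(X,Y) = 1.3060 bits

Marginal of X (row sums):
  P(X=0) = 0.369 + 0.051 = 0.420
  P(X=1) = 0.015 + 0.565 = 0.580
H(X) = -[0.420·log₂(0.420) + 0.580·log₂(0.580)]
  = 0.52565 + 0.45581 = 0.9815 bits

H(Y|X) = H(X,Y) - H(X) = 1.3060 - 0.9815 = 0.3245 bits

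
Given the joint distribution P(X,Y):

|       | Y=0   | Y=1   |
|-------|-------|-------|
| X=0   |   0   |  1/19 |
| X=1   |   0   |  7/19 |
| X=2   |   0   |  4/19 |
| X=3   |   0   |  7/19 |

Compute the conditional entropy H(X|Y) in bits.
1.7583 bits

H(X|Y) = H(X,Y) - H(Y)

H(X,Y) = -Σ_{x,y} P(x,y) log₂ P(x,y). Per-cell terms -P(x,y)·log₂P(x,y):
  X=0: 0.00000, 0.22358
  X=1: 0.00000, 0.53074
  X=2: 0.00000, 0.47325
  X=3: 0.00000, 0.53074
  (cells with P = 0 contribute 0)
Sum of the 8 terms: H(X,Y) = 1.7583 bits

Marginal of Y (column sums):
  P(Y=0) = 0 + 0 + 0 + 0 = 0
  P(Y=1) = 1/19 + 7/19 + 4/19 + 7/19 = 1
H(Y) = -[1·log₂(1)]   (outcomes with P = 0 contribute 0)
  = 0.0000 bits

H(X|Y) = H(X,Y) - H(Y) = 1.7583 - 0.0000 = 1.7583 bits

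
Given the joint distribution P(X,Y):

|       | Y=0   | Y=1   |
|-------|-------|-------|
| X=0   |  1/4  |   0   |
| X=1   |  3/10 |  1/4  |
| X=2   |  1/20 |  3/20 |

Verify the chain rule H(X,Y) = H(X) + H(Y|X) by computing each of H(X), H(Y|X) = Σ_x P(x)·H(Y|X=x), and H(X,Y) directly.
H(X) = 1.4388 bits, H(Y|X) = 0.7090 bits, H(X,Y) = 2.1477 bits

Marginal of X (row sums):
  P(X=0) = 1/4 + 0 = 1/4
  P(X=1) = 3/10 + 1/4 = 11/20
  P(X=2) = 1/20 + 3/20 = 1/5
H(X) = -[(1/4)·log₂(1/4) + (11/20)·log₂(11/20) + (1/5)·log₂(1/5)]
  = 0.5000 + 0.4744 + 0.4644 = 1.4388 bits

H(Y|X) = Σ_x P(x)·H(Y|X=x):
  X=0: P(X=0) = 1/4, P(Y|X=0) = (1, 0) → H(Y|X=0) = 0.0000
  X=1: P(X=1) = 11/20, P(Y|X=1) = (6/11, 5/11) → H(Y|X=1) = 0.9940
  X=2: P(X=2) = 1/5, P(Y|X=2) = (1/4, 3/4) → H(Y|X=2) = 0.8113
H(Y|X) = (1/4)·0.0000 + (11/20)·0.9940 + (1/5)·0.8113 = 0.7090 bits

H(X,Y) = -Σ_{x,y} P(x,y) log₂ P(x,y). Per-cell terms -P(x,y)·log₂P(x,y):
  X=0: 0.5000, 0.0000
  X=1: 0.5211, 0.5000
  X=2: 0.2161, 0.4105
  (cells with P = 0 contribute 0)
Sum of the 6 terms: H(X,Y) = 2.1477 bits

Chain rule check:
  H(X) + H(Y|X) = 1.4388 + 0.7090 = 2.1478 bits
  H(X,Y) = 2.1477 bits
✓ Chain rule verified (Δ = 0.0001 is 4-dp rounding noise: each of the three values was rounded independently).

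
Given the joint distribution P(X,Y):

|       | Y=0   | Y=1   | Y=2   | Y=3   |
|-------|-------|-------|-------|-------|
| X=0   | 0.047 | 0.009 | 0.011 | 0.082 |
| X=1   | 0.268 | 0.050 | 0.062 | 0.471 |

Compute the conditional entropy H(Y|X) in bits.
1.5141 bits

H(Y|X) = H(X,Y) - H(X)

H(X,Y) = -Σ_{x,y} P(x,y) log₂ P(x,y). Per-cell terms -P(x,y)·log₂P(x,y):
  X=0: 0.207326, 0.061163, 0.071570, 0.295875
  X=1: 0.509118, 0.216096, 0.248718, 0.511601
Sum of the 8 terms: H(X,Y) = 2.12147 bits

Marginal of X (row sums):
  P(X=0) = 0.047 + 0.009 + 0.011 + 0.082 = 0.149
  P(X=1) = 0.268 + 0.050 + 0.062 + 0.471 = 0.851
H(X) = -[0.149·log₂(0.149) + 0.851·log₂(0.851)]
  = 0.409246 + 0.198086 = 0.60733 bits

H(Y|X) = H(X,Y) - H(X) = 2.12147 - 0.60733 = 1.5141 bits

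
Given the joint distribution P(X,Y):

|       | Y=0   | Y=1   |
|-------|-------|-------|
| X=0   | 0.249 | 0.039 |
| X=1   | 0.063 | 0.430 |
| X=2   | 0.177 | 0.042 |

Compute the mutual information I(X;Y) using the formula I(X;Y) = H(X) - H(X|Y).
0.4086 bits

I(X;Y) = H(X) - H(X|Y)

Marginal of X (row sums):
  P(X=0) = 0.249 + 0.039 = 0.288
  P(X=1) = 0.063 + 0.430 = 0.493
  P(X=2) = 0.177 + 0.042 = 0.219
H(X) = -[0.288·log₂(0.288) + 0.493·log₂(0.493) + 0.219·log₂(0.219)]
  = 0.517207 + 0.503028 + 0.479828 = 1.50006 bits

Marginal of Y (column sums):
  P(Y=0) = 0.249 + 0.063 + 0.177 = 0.489
  P(Y=1) = 0.039 + 0.430 + 0.042 = 0.511
H(X|Y) = Σ_y P(y)·H(X|Y=y):
  Y=0: P(Y=0) = 0.489, P(X|Y=0) = (83/163, 21/163, 59/163) → H(X|Y=0) = 1.407361
  Y=1: P(Y=1) = 0.511, P(X|Y=1) = (39/511, 430/511, 6/73) → H(X|Y=1) = 0.789095
H(X|Y) = 0.489·1.407361 + 0.511·0.789095 = 1.09143 bits

I(X;Y) = H(X) - H(X|Y) = 1.50006 - 1.09143 = 0.4086 bits

Cross-check via I(X;Y) = H(X) + H(Y) - H(X,Y): computing H(Y) from the column sums and H(X,Y) from the 6 cells in the same way gives H(Y) = 0.99965 bits and H(X,Y) = 2.09108 bits, so
I(X;Y) = 1.50006 + 0.99965 - 2.09108 = 0.4086 bits ✓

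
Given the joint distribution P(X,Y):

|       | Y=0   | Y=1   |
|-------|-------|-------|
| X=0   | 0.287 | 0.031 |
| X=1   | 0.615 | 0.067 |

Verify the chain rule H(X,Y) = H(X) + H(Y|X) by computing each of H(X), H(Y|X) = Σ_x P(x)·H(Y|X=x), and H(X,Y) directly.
H(X) = 0.9022 bits, H(Y|X) = 0.4626 bits, H(X,Y) = 1.3648 bits

Marginal of X (row sums):
  P(X=0) = 0.287 + 0.031 = 0.318
  P(X=1) = 0.615 + 0.067 = 0.682
H(X) = -[0.318·log₂(0.318) + 0.682·log₂(0.682)]
  = 0.52562 + 0.37657 = 0.9022 bits

H(Y|X) = Σ_x P(x)·H(Y|X=x):
  X=0: P(X=0) = 0.318, P(Y|X=0) = (287/318, 31/318) → H(Y|X=0) = 0.46097
  X=1: P(X=1) = 0.682, P(Y|X=1) = (615/682, 67/682) → H(Y|X=1) = 0.46339
H(Y|X) = 0.318·0.46097 + 0.682·0.46339 = 0.4626 bits

H(X,Y) = -Σ_{x,y} P(x,y) log₂ P(x,y). Per-cell terms -P(x,y)·log₂P(x,y):
  X=0: 0.51685, 0.15536
  X=1: 0.43133, 0.26128
Sum of the 4 terms: H(X,Y) = 1.3648 bits

Chain rule check:
  H(X) + H(Y|X) = 0.9022 + 0.4626 = 1.3648 bits
  H(X,Y) = 1.3648 bits
✓ Chain rule verified.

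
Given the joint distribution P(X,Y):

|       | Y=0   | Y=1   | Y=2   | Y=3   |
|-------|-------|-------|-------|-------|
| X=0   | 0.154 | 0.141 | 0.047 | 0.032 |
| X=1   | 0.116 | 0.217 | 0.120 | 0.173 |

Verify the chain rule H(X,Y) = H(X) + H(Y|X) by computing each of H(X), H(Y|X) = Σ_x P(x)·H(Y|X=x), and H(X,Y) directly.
H(X) = 0.9537 bits, H(Y|X) = 1.8705 bits, H(X,Y) = 2.8242 bits

Marginal of X (row sums):
  P(X=0) = 0.154 + 0.141 + 0.047 + 0.032 = 0.374
  P(X=1) = 0.116 + 0.217 + 0.120 + 0.173 = 0.626
H(X) = -[0.374·log₂(0.374) + 0.626·log₂(0.626)]
  = 0.53066 + 0.42303 = 0.9537 bits

H(Y|X) = Σ_x P(x)·H(Y|X=x):
  X=0: P(X=0) = 0.374, P(Y|X=0) = (7/17, 141/374, 47/374, 16/187) → H(Y|X=0) = 1.73720
  X=1: P(X=1) = 0.626, P(Y|X=1) = (58/313, 217/626, 60/313, 173/626) → H(Y|X=1) = 1.95008
H(Y|X) = 0.374·1.73720 + 0.626·1.95008 = 1.8705 bits

H(X,Y) = -Σ_{x,y} P(x,y) log₂ P(x,y). Per-cell terms -P(x,y)·log₂P(x,y):
  X=0: 0.41565, 0.39850, 0.20733, 0.15891
  X=1: 0.36051, 0.47832, 0.36707, 0.43789
Sum of the 8 terms: H(X,Y) = 2.8242 bits

Chain rule check:
  H(X) + H(Y|X) = 0.9537 + 1.8705 = 2.8242 bits
  H(X,Y) = 2.8242 bits
✓ Chain rule verified.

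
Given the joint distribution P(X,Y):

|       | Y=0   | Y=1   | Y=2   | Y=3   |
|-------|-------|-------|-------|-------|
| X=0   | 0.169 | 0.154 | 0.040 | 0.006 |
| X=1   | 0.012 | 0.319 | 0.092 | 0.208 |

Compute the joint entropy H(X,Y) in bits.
2.4694 bits

H(X,Y) = -Σ_{x,y} P(x,y) log₂ P(x,y). Per-cell terms -P(x,y)·log₂P(x,y):
  X=0: 0.43347, 0.41565, 0.18575, 0.04428
  X=1: 0.07657, 0.52583, 0.31668, 0.47119
Sum of the 8 terms: H(X,Y) = 2.4694 bits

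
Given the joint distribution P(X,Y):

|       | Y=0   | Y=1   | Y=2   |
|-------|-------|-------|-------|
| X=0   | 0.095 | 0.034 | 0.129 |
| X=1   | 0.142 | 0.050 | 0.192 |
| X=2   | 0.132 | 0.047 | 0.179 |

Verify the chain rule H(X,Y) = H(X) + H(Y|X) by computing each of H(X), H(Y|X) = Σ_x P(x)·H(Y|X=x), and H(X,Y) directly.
H(X) = 1.5651 bits, H(Y|X) = 1.4149 bits, H(X,Y) = 2.9799 bits

Marginal of X (row sums):
  P(X=0) = 0.095 + 0.034 + 0.129 = 0.258
  P(X=1) = 0.142 + 0.050 + 0.192 = 0.384
  P(X=2) = 0.132 + 0.047 + 0.179 = 0.358
H(X) = -[0.258·log₂(0.258) + 0.384·log₂(0.384) + 0.358·log₂(0.358)]
  = 0.50428 + 0.53024 + 0.53054 = 1.5651 bits

H(Y|X) = Σ_x P(x)·H(Y|X=x):
  X=0: P(X=0) = 0.258, P(Y|X=0) = (95/258, 17/129, 1/2) → H(Y|X=0) = 1.41604
  X=1: P(X=1) = 0.384, P(Y|X=1) = (71/192, 25/192, 1/2) → H(Y|X=1) = 1.41369
  X=2: P(X=2) = 0.358, P(Y|X=2) = (66/179, 47/358, 1/2) → H(Y|X=2) = 1.41530
H(Y|X) = 0.258·1.41604 + 0.384·1.41369 + 0.358·1.41530 = 1.4149 bits

H(X,Y) = -Σ_{x,y} P(x,y) log₂ P(x,y). Per-cell terms -P(x,y)·log₂P(x,y):
  X=0: 0.32261, 0.16586, 0.38114
  X=1: 0.39988, 0.21610, 0.45712
  X=2: 0.38562, 0.20733, 0.44427
Sum of the 9 terms: H(X,Y) = 2.9799 bits

Chain rule check:
  H(X) + H(Y|X) = 1.5651 + 1.4149 = 2.9800 bits
  H(X,Y) = 2.9799 bits
✓ Chain rule verified (Δ = 0.0001 is 4-dp rounding noise: each of the three values was rounded independently).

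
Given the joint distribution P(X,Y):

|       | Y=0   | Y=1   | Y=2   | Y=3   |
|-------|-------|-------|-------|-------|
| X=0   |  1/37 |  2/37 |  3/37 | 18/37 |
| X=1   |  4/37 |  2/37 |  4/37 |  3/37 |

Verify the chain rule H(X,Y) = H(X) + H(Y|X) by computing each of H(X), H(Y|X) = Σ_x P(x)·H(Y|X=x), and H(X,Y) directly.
H(X) = 0.9353 bits, H(Y|X) = 1.4480 bits, H(X,Y) = 2.3833 bits

Marginal of X (row sums):
  P(X=0) = 1/37 + 2/37 + 3/37 + 18/37 = 24/37
  P(X=1) = 4/37 + 2/37 + 4/37 + 3/37 = 13/37
H(X) = -[(24/37)·log₂(24/37) + (13/37)·log₂(13/37)]
  = 0.4051 + 0.5302 = 0.9353 bits

H(Y|X) = Σ_x P(x)·H(Y|X=x):
  X=0: P(X=0) = 24/37, P(Y|X=0) = (1/24, 1/12, 1/8, 3/4) → H(Y|X=0) = 1.1761
  X=1: P(X=1) = 13/37, P(Y|X=1) = (4/13, 2/13, 4/13, 3/13) → H(Y|X=1) = 1.9501
H(Y|X) = (24/37)·1.1761 + (13/37)·1.9501 = 1.4480 bits

H(X,Y) = -Σ_{x,y} P(x,y) log₂ P(x,y). Per-cell terms -P(x,y)·log₂P(x,y):
  X=0: 0.1408, 0.2275, 0.2939, 0.5057
  X=1: 0.3470, 0.2275, 0.3470, 0.2939
Sum of the 8 terms: H(X,Y) = 2.3833 bits

Chain rule check:
  H(X) + H(Y|X) = 0.9353 + 1.4480 = 2.3833 bits
  H(X,Y) = 2.3833 bits
✓ Chain rule verified.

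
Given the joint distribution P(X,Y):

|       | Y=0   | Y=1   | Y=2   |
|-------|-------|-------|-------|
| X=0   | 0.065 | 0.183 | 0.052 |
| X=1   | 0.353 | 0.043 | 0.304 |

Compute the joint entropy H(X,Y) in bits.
2.1742 bits

H(X,Y) = -Σ_{x,y} P(x,y) log₂ P(x,y). Per-cell terms -P(x,y)·log₂P(x,y):
  X=0: 0.2563, 0.4484, 0.2218
  X=1: 0.5303, 0.1952, 0.5222
Sum of the 6 terms: H(X,Y) = 2.1742 bits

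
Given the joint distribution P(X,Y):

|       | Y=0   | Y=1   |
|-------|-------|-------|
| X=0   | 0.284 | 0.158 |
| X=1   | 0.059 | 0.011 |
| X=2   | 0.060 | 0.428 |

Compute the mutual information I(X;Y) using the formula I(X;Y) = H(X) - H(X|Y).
0.2506 bits

I(X;Y) = H(X) - H(X|Y)

Marginal of X (row sums):
  P(X=0) = 0.284 + 0.158 = 0.442
  P(X=1) = 0.059 + 0.011 = 0.070
  P(X=2) = 0.060 + 0.428 = 0.488
H(X) = -[0.442·log₂(0.442) + 0.070·log₂(0.070) + 0.488·log₂(0.488)]
  = 0.5206 + 0.2686 + 0.5051 = 1.2943 bits

Marginal of Y (column sums):
  P(Y=0) = 0.284 + 0.059 + 0.060 = 0.403
  P(Y=1) = 0.158 + 0.011 + 0.428 = 0.597
H(X|Y) = Σ_y P(y)·H(X|Y=y):
  Y=0: P(Y=0) = 0.403, P(X|Y=0) = (284/403, 59/403, 60/403) → H(X|Y=0) = 1.1707
  Y=1: P(Y=1) = 0.597, P(X|Y=1) = (158/597, 11/597, 428/597) → H(X|Y=1) = 0.9579
H(X|Y) = 0.403·1.1707 + 0.597·0.9579 = 1.0437 bits

I(X;Y) = H(X) - H(X|Y) = 1.2943 - 1.0437 = 0.2506 bits

Cross-check via I(X;Y) = H(X) + H(Y) - H(X,Y): computing H(Y) from the column sums and H(X,Y) from the 6 cells in the same way gives H(Y) = 0.9727 bits and H(X,Y) = 2.0164 bits, so
I(X;Y) = 1.2943 + 0.9727 - 2.0164 = 0.2506 bits ✓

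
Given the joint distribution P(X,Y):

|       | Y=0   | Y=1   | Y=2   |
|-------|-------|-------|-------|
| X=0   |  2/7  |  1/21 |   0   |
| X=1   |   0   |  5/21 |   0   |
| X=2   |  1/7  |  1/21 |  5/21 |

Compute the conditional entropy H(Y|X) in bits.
0.7765 bits

H(Y|X) = H(X,Y) - H(X)

H(X,Y) = -Σ_{x,y} P(x,y) log₂ P(x,y). Per-cell terms -P(x,y)·log₂P(x,y):
  X=0: 0.516387, 0.209158, 0.000000
  X=1: 0.000000, 0.492950, 0.000000
  X=2: 0.401051, 0.209158, 0.492950
  (cells with P = 0 contribute 0)
Sum of the 9 terms: H(X,Y) = 2.32165 bits

Marginal of X (row sums):
  P(X=0) = 2/7 + 1/21 + 0 = 1/3
  P(X=1) = 0 + 5/21 + 0 = 5/21
  P(X=2) = 1/7 + 1/21 + 5/21 = 3/7
H(X) = -[(1/3)·log₂(1/3) + (5/21)·log₂(5/21) + (3/7)·log₂(3/7)]
  = 0.528321 + 0.492950 + 0.523882 = 1.54515 bits

H(Y|X) = H(X,Y) - H(X) = 2.32165 - 1.54515 = 0.7765 bits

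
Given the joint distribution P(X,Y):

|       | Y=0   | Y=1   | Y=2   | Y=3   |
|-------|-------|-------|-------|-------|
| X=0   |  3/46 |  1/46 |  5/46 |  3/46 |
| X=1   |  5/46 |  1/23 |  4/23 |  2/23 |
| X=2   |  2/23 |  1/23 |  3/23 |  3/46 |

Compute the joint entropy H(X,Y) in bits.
3.4150 bits

H(X,Y) = -Σ_{x,y} P(x,y) log₂ P(x,y). Per-cell terms -P(x,y)·log₂P(x,y):
  X=0: 0.25687, 0.12008, 0.34800, 0.25687
  X=1: 0.34800, 0.19668, 0.43888, 0.30640
  X=2: 0.30640, 0.19668, 0.38330, 0.25687
Sum of the 12 terms: H(X,Y) = 3.4150 bits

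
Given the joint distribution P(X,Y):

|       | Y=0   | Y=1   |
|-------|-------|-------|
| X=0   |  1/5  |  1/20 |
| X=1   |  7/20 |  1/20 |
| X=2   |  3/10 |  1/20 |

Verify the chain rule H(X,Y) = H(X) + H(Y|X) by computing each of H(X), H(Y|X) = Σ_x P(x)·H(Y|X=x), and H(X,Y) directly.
H(X) = 1.5589 bits, H(Y|X) = 0.6050 bits, H(X,Y) = 2.1639 bits

Marginal of X (row sums):
  P(X=0) = 1/5 + 1/20 = 1/4
  P(X=1) = 7/20 + 1/20 = 2/5
  P(X=2) = 3/10 + 1/20 = 7/20
H(X) = -[(1/4)·log₂(1/4) + (2/5)·log₂(2/5) + (7/20)·log₂(7/20)]
  = 0.5000 + 0.5288 + 0.5301 = 1.5589 bits

H(Y|X) = Σ_x P(x)·H(Y|X=x):
  X=0: P(X=0) = 1/4, P(Y|X=0) = (4/5, 1/5) → H(Y|X=0) = 0.7219
  X=1: P(X=1) = 2/5, P(Y|X=1) = (7/8, 1/8) → H(Y|X=1) = 0.5436
  X=2: P(X=2) = 7/20, P(Y|X=2) = (6/7, 1/7) → H(Y|X=2) = 0.5917
H(Y|X) = (1/4)·0.7219 + (2/5)·0.5436 + (7/20)·0.5917 = 0.6050 bits

H(X,Y) = -Σ_{x,y} P(x,y) log₂ P(x,y). Per-cell terms -P(x,y)·log₂P(x,y):
  X=0: 0.4644, 0.2161
  X=1: 0.5301, 0.2161
  X=2: 0.5211, 0.2161
Sum of the 6 terms: H(X,Y) = 2.1639 bits

Chain rule check:
  H(X) + H(Y|X) = 1.5589 + 0.6050 = 2.1639 bits
  H(X,Y) = 2.1639 bits
✓ Chain rule verified.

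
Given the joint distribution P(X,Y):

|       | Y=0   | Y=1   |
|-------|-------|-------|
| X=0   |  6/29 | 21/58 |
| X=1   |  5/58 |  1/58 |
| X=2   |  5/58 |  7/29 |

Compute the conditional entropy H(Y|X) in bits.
0.8777 bits

H(Y|X) = H(X,Y) - H(X)

H(X,Y) = -Σ_{x,y} P(x,y) log₂ P(x,y). Per-cell terms -P(x,y)·log₂P(x,y):
  X=0: 0.4703, 0.5307
  X=1: 0.3048, 0.1010
  X=2: 0.3048, 0.4950
Sum of the 6 terms: H(X,Y) = 2.2066 bits

Marginal of X (row sums):
  P(X=0) = 6/29 + 21/58 = 33/58
  P(X=1) = 5/58 + 1/58 = 3/29
  P(X=2) = 5/58 + 7/29 = 19/58
H(X) = -[(33/58)·log₂(33/58) + (3/29)·log₂(3/29) + (19/58)·log₂(19/58)]
  = 0.4629 + 0.3386 + 0.5274 = 1.3289 bits

H(Y|X) = H(X,Y) - H(X) = 2.2066 - 1.3289 = 0.8777 bits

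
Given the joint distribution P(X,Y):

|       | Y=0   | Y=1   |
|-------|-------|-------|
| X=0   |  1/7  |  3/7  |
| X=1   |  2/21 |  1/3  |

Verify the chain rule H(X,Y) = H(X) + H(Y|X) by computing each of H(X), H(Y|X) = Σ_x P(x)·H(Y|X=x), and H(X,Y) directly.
H(X) = 0.9852 bits, H(Y|X) = 0.7911 bits, H(X,Y) = 1.7763 bits

Marginal of X (row sums):
  P(X=0) = 1/7 + 3/7 = 4/7
  P(X=1) = 2/21 + 1/3 = 3/7
H(X) = -[(4/7)·log₂(4/7) + (3/7)·log₂(3/7)]
  = 0.46135 + 0.52388 = 0.9852 bits

H(Y|X) = Σ_x P(x)·H(Y|X=x):
  X=0: P(X=0) = 4/7, P(Y|X=0) = (1/4, 3/4) → H(Y|X=0) = 0.81128
  X=1: P(X=1) = 3/7, P(Y|X=1) = (2/9, 7/9) → H(Y|X=1) = 0.76420
H(Y|X) = (4/7)·0.81128 + (3/7)·0.76420 = 0.7911 bits

H(X,Y) = -Σ_{x,y} P(x,y) log₂ P(x,y). Per-cell terms -P(x,y)·log₂P(x,y):
  X=0: 0.40105, 0.52388
  X=1: 0.32308, 0.52832
Sum of the 4 terms: H(X,Y) = 1.7763 bits

Chain rule check:
  H(X) + H(Y|X) = 0.9852 + 0.7911 = 1.7763 bits
  H(X,Y) = 1.7763 bits
✓ Chain rule verified.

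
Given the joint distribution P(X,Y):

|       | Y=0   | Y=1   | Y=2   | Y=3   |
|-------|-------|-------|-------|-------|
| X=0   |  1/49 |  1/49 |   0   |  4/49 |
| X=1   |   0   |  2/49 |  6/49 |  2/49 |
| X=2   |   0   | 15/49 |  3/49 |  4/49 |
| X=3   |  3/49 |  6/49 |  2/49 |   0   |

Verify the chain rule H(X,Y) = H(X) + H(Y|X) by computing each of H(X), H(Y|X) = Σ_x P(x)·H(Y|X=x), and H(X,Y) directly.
H(X) = 1.8414 bits, H(Y|X) = 1.3012 bits, H(X,Y) = 3.1426 bits

Marginal of X (row sums):
  P(X=0) = 1/49 + 1/49 + 0 + 4/49 = 6/49
  P(X=1) = 0 + 2/49 + 6/49 + 2/49 = 10/49
  P(X=2) = 0 + 15/49 + 3/49 + 4/49 = 22/49
  P(X=3) = 3/49 + 6/49 + 2/49 + 0 = 11/49
H(X) = -[(6/49)·log₂(6/49) + (10/49)·log₂(10/49) + (22/49)·log₂(22/49) + (11/49)·log₂(11/49)]
  = 0.37099 + 0.46791 + 0.51870 + 0.48384 = 1.8414 bits

H(Y|X) = Σ_x P(x)·H(Y|X=x):
  X=0: P(X=0) = 6/49, P(Y|X=0) = (1/6, 1/6, 0, 2/3) → H(Y|X=0) = 1.25163
  X=1: P(X=1) = 10/49, P(Y|X=1) = (0, 1/5, 3/5, 1/5) → H(Y|X=1) = 1.37095
  X=2: P(X=2) = 22/49, P(Y|X=2) = (0, 15/22, 3/22, 2/11) → H(Y|X=2) = 1.21587
  X=3: P(X=3) = 11/49, P(Y|X=3) = (3/11, 6/11, 2/11, 0) → H(Y|X=3) = 1.43537
H(Y|X) = (6/49)·1.25163 + (10/49)·1.37095 + (22/49)·1.21587 + (11/49)·1.43537 = 1.3012 bits

H(X,Y) = -Σ_{x,y} P(x,y) log₂ P(x,y). Per-cell terms -P(x,y)·log₂P(x,y):
  X=0: 0.11459, 0.11459, 0.00000, 0.29508
  X=1: 0.00000, 0.18836, 0.37099, 0.18836
  X=2: 0.00000, 0.52280, 0.24672, 0.29508
  X=3: 0.24672, 0.37099, 0.18836, 0.00000
  (cells with P = 0 contribute 0)
Sum of the 16 terms: H(X,Y) = 3.1426 bits

Chain rule check:
  H(X) + H(Y|X) = 1.8414 + 1.3012 = 3.1426 bits
  H(X,Y) = 3.1426 bits
✓ Chain rule verified.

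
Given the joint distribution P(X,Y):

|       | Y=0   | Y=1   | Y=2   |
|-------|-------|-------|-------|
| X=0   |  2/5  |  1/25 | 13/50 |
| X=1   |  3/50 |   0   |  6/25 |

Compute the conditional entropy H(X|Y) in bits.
0.7564 bits

H(X|Y) = H(X,Y) - H(Y)

H(X,Y) = -Σ_{x,y} P(x,y) log₂ P(x,y). Per-cell terms -P(x,y)·log₂P(x,y):
  X=0: 0.5288, 0.1858, 0.5053
  X=1: 0.2435, 0.0000, 0.4941
  (cells with P = 0 contribute 0)
Sum of the 6 terms: H(X,Y) = 1.9575 bits

Marginal of Y (column sums):
  P(Y=0) = 2/5 + 3/50 = 23/50
  P(Y=1) = 1/25 + 0 = 1/25
  P(Y=2) = 13/50 + 6/25 = 1/2
H(Y) = -[(23/50)·log₂(23/50) + (1/25)·log₂(1/25) + (1/2)·log₂(1/2)]
  = 0.5153 + 0.1858 + 0.5000 = 1.2011 bits

H(X|Y) = H(X,Y) - H(Y) = 1.9575 - 1.2011 = 0.7564 bits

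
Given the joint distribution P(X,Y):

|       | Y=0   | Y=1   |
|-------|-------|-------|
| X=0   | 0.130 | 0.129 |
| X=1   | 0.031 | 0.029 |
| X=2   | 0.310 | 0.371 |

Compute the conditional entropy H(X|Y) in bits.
1.1242 bits

H(X|Y) = H(X,Y) - H(Y)

H(X,Y) = -Σ_{x,y} P(x,y) log₂ P(x,y). Per-cell terms -P(x,y)·log₂P(x,y):
  X=0: 0.38264, 0.38114
  X=1: 0.15536, 0.14813
  X=2: 0.52379, 0.53072
Sum of the 6 terms: H(X,Y) = 2.1218 bits

Marginal of Y (column sums):
  P(Y=0) = 0.130 + 0.031 + 0.310 = 0.471
  P(Y=1) = 0.129 + 0.029 + 0.371 = 0.529
H(Y) = -[0.471·log₂(0.471) + 0.529·log₂(0.529)]
  = 0.51160 + 0.48597 = 0.9976 bits

H(X|Y) = H(X,Y) - H(Y) = 2.1218 - 0.9976 = 1.1242 bits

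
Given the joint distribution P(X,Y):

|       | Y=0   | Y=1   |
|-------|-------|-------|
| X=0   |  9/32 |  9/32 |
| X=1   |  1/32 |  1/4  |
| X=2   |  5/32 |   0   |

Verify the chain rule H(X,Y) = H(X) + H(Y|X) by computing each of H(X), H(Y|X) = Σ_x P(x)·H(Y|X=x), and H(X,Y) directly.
H(X) = 1.4001 bits, H(Y|X) = 0.7040 bits, H(X,Y) = 2.1041 bits

Marginal of X (row sums):
  P(X=0) = 9/32 + 9/32 = 9/16
  P(X=1) = 1/32 + 1/4 = 9/32
  P(X=2) = 5/32 + 0 = 5/32
H(X) = -[(9/16)·log₂(9/16) + (9/32)·log₂(9/32) + (5/32)·log₂(5/32)]
  = 0.46692 + 0.51471 + 0.41845 = 1.4001 bits

H(Y|X) = Σ_x P(x)·H(Y|X=x):
  X=0: P(X=0) = 9/16, P(Y|X=0) = (1/2, 1/2) → H(Y|X=0) = 1.00000
  X=1: P(X=1) = 9/32, P(Y|X=1) = (1/9, 8/9) → H(Y|X=1) = 0.50326
  X=2: P(X=2) = 5/32, P(Y|X=2) = (1, 0) → H(Y|X=2) = 0.00000
H(Y|X) = (9/16)·1.00000 + (9/32)·0.50326 + (5/32)·0.00000 = 0.7040 bits

H(X,Y) = -Σ_{x,y} P(x,y) log₂ P(x,y). Per-cell terms -P(x,y)·log₂P(x,y):
  X=0: 0.51471, 0.51471
  X=1: 0.15625, 0.50000
  X=2: 0.41845, 0.00000
  (cells with P = 0 contribute 0)
Sum of the 6 terms: H(X,Y) = 2.1041 bits

Chain rule check:
  H(X) + H(Y|X) = 1.4001 + 0.7040 = 2.1041 bits
  H(X,Y) = 2.1041 bits
✓ Chain rule verified.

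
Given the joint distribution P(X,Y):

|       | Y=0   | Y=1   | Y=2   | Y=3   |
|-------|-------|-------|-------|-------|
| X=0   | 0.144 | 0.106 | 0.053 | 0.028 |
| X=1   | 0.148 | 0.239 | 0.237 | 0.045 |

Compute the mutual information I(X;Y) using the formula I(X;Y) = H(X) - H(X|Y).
0.0479 bits

I(X;Y) = H(X) - H(X|Y)

Marginal of X (row sums):
  P(X=0) = 0.144 + 0.106 + 0.053 + 0.028 = 0.331
  P(X=1) = 0.148 + 0.239 + 0.237 + 0.045 = 0.669
H(X) = -[0.331·log₂(0.331) + 0.669·log₂(0.669)]
  = 0.5279771 + 0.3879677 = 0.915945 bits

Marginal of Y (column sums):
  P(Y=0) = 0.144 + 0.148 = 0.292
  P(Y=1) = 0.106 + 0.239 = 0.345
  P(Y=2) = 0.053 + 0.237 = 0.290
  P(Y=3) = 0.028 + 0.045 = 0.073
H(X|Y) = Σ_y P(y)·H(X|Y=y):
  Y=0: P(Y=0) = 0.292, P(X|Y=0) = (36/73, 37/73) → H(X|Y=0) = 0.9998646
  Y=1: P(Y=1) = 0.345, P(X|Y=1) = (106/345, 239/345) → H(X|Y=1) = 0.8899693
  Y=2: P(Y=2) = 0.290, P(X|Y=2) = (53/290, 237/290) → H(X|Y=2) = 0.6860748
  Y=3: P(Y=3) = 0.073, P(X|Y=3) = (28/73, 45/73) → H(X|Y=3) = 0.9605187
H(X|Y) = 0.292·0.9998646 + 0.345·0.8899693 + 0.290·0.6860748 + 0.073·0.9605187 = 0.868079 bits

I(X;Y) = H(X) - H(X|Y) = 0.915945 - 0.868079 = 0.0479 bits

Cross-check via I(X;Y) = H(X) + H(Y) - H(X,Y): computing H(Y) from the column sums and H(X,Y) from the 8 cells in the same way gives H(Y) = 1.841819 bits and H(X,Y) = 2.709898 bits, so
I(X;Y) = 0.915945 + 1.841819 - 2.709898 = 0.0479 bits ✓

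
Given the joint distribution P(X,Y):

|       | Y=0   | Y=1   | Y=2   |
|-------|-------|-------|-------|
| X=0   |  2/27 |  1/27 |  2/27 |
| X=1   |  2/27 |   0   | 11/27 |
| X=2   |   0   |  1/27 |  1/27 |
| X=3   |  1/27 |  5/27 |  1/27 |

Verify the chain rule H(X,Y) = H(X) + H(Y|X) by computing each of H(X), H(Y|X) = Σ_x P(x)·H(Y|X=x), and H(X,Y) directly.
H(X) = 1.7413 bits, H(Y|X) = 0.9520 bits, H(X,Y) = 2.6933 bits

Marginal of X (row sums):
  P(X=0) = 2/27 + 1/27 + 2/27 = 5/27
  P(X=1) = 2/27 + 0 + 11/27 = 13/27
  P(X=2) = 0 + 1/27 + 1/27 = 2/27
  P(X=3) = 1/27 + 5/27 + 1/27 = 7/27
H(X) = -[(5/27)·log₂(5/27) + (13/27)·log₂(13/27) + (2/27)·log₂(2/27) + (7/27)·log₂(7/27)]
  = 0.45055 + 0.50770 + 0.27814 + 0.50492 = 1.7413 bits

H(Y|X) = Σ_x P(x)·H(Y|X=x):
  X=0: P(X=0) = 5/27, P(Y|X=0) = (2/5, 1/5, 2/5) → H(Y|X=0) = 1.52193
  X=1: P(X=1) = 13/27, P(Y|X=1) = (2/13, 0, 11/13) → H(Y|X=1) = 0.61938
  X=2: P(X=2) = 2/27, P(Y|X=2) = (0, 1/2, 1/2) → H(Y|X=2) = 1.00000
  X=3: P(X=3) = 7/27, P(Y|X=3) = (1/7, 5/7, 1/7) → H(Y|X=3) = 1.14883
H(Y|X) = (5/27)·1.52193 + (13/27)·0.61938 + (2/27)·1.00000 + (7/27)·1.14883 = 0.9520 bits

H(X,Y) = -Σ_{x,y} P(x,y) log₂ P(x,y). Per-cell terms -P(x,y)·log₂P(x,y):
  X=0: 0.27814, 0.17611, 0.27814
  X=1: 0.27814, 0.00000, 0.52778
  X=2: 0.00000, 0.17611, 0.17611
  X=3: 0.17611, 0.45055, 0.17611
  (cells with P = 0 contribute 0)
Sum of the 12 terms: H(X,Y) = 2.6933 bits

Chain rule check:
  H(X) + H(Y|X) = 1.7413 + 0.9520 = 2.6933 bits
  H(X,Y) = 2.6933 bits
✓ Chain rule verified.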